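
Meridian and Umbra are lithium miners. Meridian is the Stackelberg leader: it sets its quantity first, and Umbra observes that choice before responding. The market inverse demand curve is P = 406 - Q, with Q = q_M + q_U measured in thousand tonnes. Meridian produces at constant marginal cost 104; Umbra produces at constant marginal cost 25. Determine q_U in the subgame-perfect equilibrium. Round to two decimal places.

Solve by backward induction. Given q_M, the follower Umbra maximises π_U = (406 - q_M - q_U)q_U - 25q_U.
Setting the follower's marginal profit to zero, 381 - q_M - 2q_U = 0, i.e. q_U = (381 - q_M)/2.
The leader anticipates this reaction. Substituting into P = 406 - Q gives P = 431/2 - (1/2)q_M, so π_M = (431/2 - (1/2)q_M)q_M - 104q_M.
Maximising: ∂π_M/∂q_M = 223/2 - q_M = 0, giving q_M = 223/2.
Then q_U = (381 - 223/2)/2 = 539/4.

134.75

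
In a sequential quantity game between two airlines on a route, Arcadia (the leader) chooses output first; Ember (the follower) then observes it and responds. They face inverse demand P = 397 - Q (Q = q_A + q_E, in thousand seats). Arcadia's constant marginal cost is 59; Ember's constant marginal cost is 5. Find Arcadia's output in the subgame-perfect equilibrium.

Solve by backward induction. Given q_A, the follower Ember maximises π_E = (397 - q_A - q_E)q_E - 5q_E.
Follower FOC: 392 - q_A - 2q_E = 0, so q_E(q_A) = (392 - q_A)/2.
Arcadia substitutes q_E(q_A) into its own profit: π_A = q_A(397 - q_A - (392 - q_A)/2) - 59q_A = (201 - (1/2)q_A)q_A - 59q_A.
Maximising: ∂π_A/∂q_A = 142 - q_A = 0, giving q_A = 142.
Then q_E = (392 - 142)/2 = 125.

142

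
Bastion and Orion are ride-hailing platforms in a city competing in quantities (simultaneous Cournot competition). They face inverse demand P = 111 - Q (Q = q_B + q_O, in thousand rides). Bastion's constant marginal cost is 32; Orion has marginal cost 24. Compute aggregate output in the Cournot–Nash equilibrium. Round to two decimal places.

Bastion's profit: π_B = (111 - Q)q_B - (32q_B). Setting ∂π_B/∂q_B = 0: 79 - 2q_B - (q_O) = 0.
Orion's first-order condition: 87 - 2q_O - (q_B) = 0.
Best responses: q_B = (79 - q_O)/2, q_O = (87 - q_B)/2.
Solving the pair: q_B = 71/3, q_O = 95/3.
Total output Q = 71/3 + 95/3 = 166/3.

55.33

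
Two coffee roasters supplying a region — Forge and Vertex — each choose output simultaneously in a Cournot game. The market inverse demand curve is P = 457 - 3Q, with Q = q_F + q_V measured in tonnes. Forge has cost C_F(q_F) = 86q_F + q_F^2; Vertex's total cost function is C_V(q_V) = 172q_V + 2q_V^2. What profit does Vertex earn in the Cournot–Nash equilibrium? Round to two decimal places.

1350.81

Forge's profit: π_F = (457 - 3Q)q_F - (86q_F + q_F²). Setting ∂π_F/∂q_F = 0: 371 - 8q_F - 3(q_V) = 0.
Vertex's first-order condition: 285 - 10q_V - 3(q_F) = 0.
So q_F = (371 - 3q_V)/8 and q_V = (285 - 3q_F)/10.
Substituting one into the other gives q_F = 40.2113 and q_V = 1167/71.
Price P = 457 - 3·56.6479 = 287.0563.
Vertex's profit: 287.0563·(1167/71) - 172·(1167/71) - 2(1167/71)² = 1350.8123.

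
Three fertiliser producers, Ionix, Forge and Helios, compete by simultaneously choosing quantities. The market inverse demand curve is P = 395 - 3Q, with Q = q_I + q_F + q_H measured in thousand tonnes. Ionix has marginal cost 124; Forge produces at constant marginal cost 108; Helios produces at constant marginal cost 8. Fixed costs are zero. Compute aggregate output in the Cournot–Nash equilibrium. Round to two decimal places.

78.75

Ionix's profit: π_I = (395 - 3Q)q_I - (124q_I). Setting ∂π_I/∂q_I = 0: 271 - 6q_I - 3(q_F + q_H) = 0.
Forge's profit: π_F = (395 - 3Q)q_F - (108q_F). Setting ∂π_F/∂q_F = 0: 287 - 6q_F - 3(q_I + q_H) = 0.
Helios's first-order condition: 387 - 6q_H - 3(q_I + q_F) = 0.
Adding the 3 conditions: 945 − 6Q − 6Q = 0, i.e. Q = 315/4.
Back-substituting: q_I = (271 − 945/4)/3 = 139/12, q_F = (287 − 945/4)/3 = 203/12, q_H = (387 − 945/4)/3 = 201/4.
Total output Q = 139/12 + 203/12 + 201/4 = 315/4.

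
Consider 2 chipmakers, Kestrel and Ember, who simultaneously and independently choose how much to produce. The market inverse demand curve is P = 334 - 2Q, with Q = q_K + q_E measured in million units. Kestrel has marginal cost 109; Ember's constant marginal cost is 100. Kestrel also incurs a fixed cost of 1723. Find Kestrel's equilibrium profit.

Kestrel's profit: π_K = (334 - 2Q)q_K - (109q_K). Setting ∂π_K/∂q_K = 0: 225 - 4q_K - 2(q_E) = 0.
Ember's first-order condition: 234 - 4q_E - 2(q_K) = 0.
Best responses: q_K = (225 - 2q_E)/4, q_E = (234 - 2q_K)/4.
Solving the pair: q_K = 36, q_E = 81/2.
Price P = 334 - 2·(153/2) = 181.
Kestrel's profit: (181 - 109)·36 - 1723 = 869.

869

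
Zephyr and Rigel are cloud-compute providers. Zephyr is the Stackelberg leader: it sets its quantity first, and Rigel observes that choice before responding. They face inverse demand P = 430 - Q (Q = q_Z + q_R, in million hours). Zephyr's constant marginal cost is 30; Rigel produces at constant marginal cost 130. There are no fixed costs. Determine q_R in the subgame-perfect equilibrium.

Solve by backward induction. Given q_Z, the follower Rigel maximises π_R = (430 - q_Z - q_R)q_R - 130q_R.
Setting the follower's marginal profit to zero, 300 - q_Z - 2q_R = 0, i.e. q_R = (300 - q_Z)/2.
The leader anticipates this reaction. Substituting into P = 430 - Q gives P = 280 - (1/2)q_Z, so π_Z = (280 - (1/2)q_Z)q_Z - 30q_Z.
Leader FOC: 250 - q_Z = 0, so q_Z = 250.
Then q_R = (300 - 250)/2 = 25.

25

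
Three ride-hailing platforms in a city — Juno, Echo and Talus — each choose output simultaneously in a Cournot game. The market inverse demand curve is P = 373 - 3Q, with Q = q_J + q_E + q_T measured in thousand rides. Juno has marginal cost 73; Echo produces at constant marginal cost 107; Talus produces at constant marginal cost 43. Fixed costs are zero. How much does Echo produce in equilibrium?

Juno's profit: π_J = (373 - 3Q)q_J - (73q_J). Setting ∂π_J/∂q_J = 0: 300 - 6q_J - 3(q_E + q_T) = 0.
Echo's first-order condition: 266 - 6q_E - 3(q_J + q_T) = 0.
Talus's profit: π_T = (373 - 3Q)q_T - (43q_T). Setting ∂π_T/∂q_T = 0: 330 - 6q_T - 3(q_J + q_E) = 0.
Adding the 3 first-order conditions: 896 − 12Q = 0, so Q = 224/3.
Back-substituting: q_J = (300 − 224)/3 = 76/3, q_E = (266 − 224)/3 = 14, q_T = (330 − 224)/3 = 106/3.

14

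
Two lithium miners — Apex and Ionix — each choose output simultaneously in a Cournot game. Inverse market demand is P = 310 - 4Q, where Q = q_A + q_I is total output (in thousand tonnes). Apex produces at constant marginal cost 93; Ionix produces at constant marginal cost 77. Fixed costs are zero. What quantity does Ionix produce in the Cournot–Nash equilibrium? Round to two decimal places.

20.75

Apex's profit: π_A = (310 - 4Q)q_A - (93q_A). Setting ∂π_A/∂q_A = 0: 217 - 8q_A - 4(q_I) = 0.
Ionix's first-order condition: 233 - 8q_I - 4(q_A) = 0.
Rearranging gives the reaction functions q_A = (217 - 4q_I)/8 and q_I = (233 - 4q_A)/8.
Solving the pair: q_A = 67/4, q_I = 83/4.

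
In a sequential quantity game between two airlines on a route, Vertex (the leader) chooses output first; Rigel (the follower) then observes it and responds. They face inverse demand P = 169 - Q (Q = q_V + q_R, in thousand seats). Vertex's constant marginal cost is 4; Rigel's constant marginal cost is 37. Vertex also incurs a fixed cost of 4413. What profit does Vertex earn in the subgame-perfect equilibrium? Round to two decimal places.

The follower Rigel best-responds to any q_V: π_R = (169 - Q)q_R - 37q_R.
Setting the follower's marginal profit to zero, 132 - q_V - 2q_R = 0, i.e. q_R = (132 - q_V)/2.
Vertex substitutes q_R(q_V) into its own profit: π_V = q_V(169 - q_V - (132 - q_V)/2) - 4q_V = (103 - (1/2)q_V)q_V - 4q_V.
Leader FOC: 99 - q_V = 0, so q_V = 99.
Then q_R = (132 - 99)/2 = 33/2.
Price P = 169 - 231/2 = 107/2.
Vertex's profit: (107/2 - 4)·99 - 4413 = 975/2.

487.50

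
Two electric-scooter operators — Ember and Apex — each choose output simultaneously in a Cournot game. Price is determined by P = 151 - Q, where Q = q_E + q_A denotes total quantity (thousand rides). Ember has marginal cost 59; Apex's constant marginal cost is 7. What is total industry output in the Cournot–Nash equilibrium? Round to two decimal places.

78.67

Ember's profit: π_E = (151 - Q)q_E - (59q_E). Setting ∂π_E/∂q_E = 0: 92 - 2q_E - (q_A) = 0.
Apex's first-order condition: 144 - 2q_A - (q_E) = 0.
So q_E = (92 - q_A)/2 and q_A = (144 - q_E)/2.
Solving the pair: q_E = 40/3, q_A = 196/3.
Total output Q = 40/3 + 196/3 = 236/3.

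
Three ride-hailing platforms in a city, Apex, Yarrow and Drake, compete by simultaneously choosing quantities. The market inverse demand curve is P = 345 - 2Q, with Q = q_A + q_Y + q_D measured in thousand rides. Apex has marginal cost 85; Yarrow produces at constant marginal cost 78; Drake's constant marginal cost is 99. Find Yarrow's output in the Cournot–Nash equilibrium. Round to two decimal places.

Apex's profit: π_A = (345 - 2Q)q_A - (85q_A). Setting ∂π_A/∂q_A = 0: 260 - 4q_A - 2(q_Y + q_D) = 0.
Yarrow's profit: π_Y = (345 - 2Q)q_Y - (78q_Y). Setting ∂π_Y/∂q_Y = 0: 267 - 4q_Y - 2(q_A + q_D) = 0.
Drake's profit: π_D = (345 - 2Q)q_D - (99q_D). Setting ∂π_D/∂q_D = 0: 246 - 4q_D - 2(q_A + q_Y) = 0.
Adding the 3 conditions: 773 − 4Q − 4Q = 0, i.e. Q = 773/8.
Back-substituting: q_A = (260 − 773/4)/2 = 267/8, q_Y = (267 − 773/4)/2 = 295/8, q_D = (246 − 773/4)/2 = 211/8.

36.88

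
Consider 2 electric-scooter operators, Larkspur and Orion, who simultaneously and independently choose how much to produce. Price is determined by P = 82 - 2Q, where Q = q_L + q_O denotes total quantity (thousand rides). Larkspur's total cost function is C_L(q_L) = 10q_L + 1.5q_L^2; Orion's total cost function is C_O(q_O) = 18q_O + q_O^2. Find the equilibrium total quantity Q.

16

Larkspur's profit: π_L = (82 - 2Q)q_L - (10q_L + (3/2)q_L²). Setting ∂π_L/∂q_L = 0: 72 - 7q_L - 2(q_O) = 0.
Orion's profit: π_O = (82 - 2Q)q_O - (18q_O + q_O²). Setting ∂π_O/∂q_O = 0: 64 - 6q_O - 2(q_L) = 0.
Best responses: q_L = (72 - 2q_O)/7, q_O = (64 - 2q_L)/6.
Substituting one into the other gives q_L = 8 and q_O = 8.
Total output Q = 8 + 8 = 16.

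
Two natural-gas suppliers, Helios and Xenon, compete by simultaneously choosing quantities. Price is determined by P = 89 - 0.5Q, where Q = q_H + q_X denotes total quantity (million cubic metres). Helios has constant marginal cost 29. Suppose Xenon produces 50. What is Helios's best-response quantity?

35

With the rival's output fixed at 50, Helios's profit is π_H = (89 - (1/2)·50 - (1/2)q_H)q_H - (29q_H) = (64 - (1/2)q_H)q_H - (29q_H).
∂π_H/∂q_H = 35 - q_H = 0, so q_H = 35.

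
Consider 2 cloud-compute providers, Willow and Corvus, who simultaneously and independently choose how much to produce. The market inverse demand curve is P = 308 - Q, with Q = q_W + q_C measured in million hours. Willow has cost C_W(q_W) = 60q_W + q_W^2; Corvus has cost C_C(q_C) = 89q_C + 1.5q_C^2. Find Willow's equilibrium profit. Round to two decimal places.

5775.30

Willow's profit: π_W = (308 - Q)q_W - (60q_W + q_W²). Setting ∂π_W/∂q_W = 0: 248 - 4q_W - (q_C) = 0.
Corvus's first-order condition: 219 - 5q_C - (q_W) = 0.
Best responses: q_W = (248 - q_C)/4, q_C = (219 - q_W)/5.
Substituting one into the other gives q_W = 1021/19 and q_C = 628/19.
Price P = 308 - 1649/19 = 221.2105.
Willow's profit: 221.2105·(1021/19) - 60·(1021/19) - (1021/19)² = 5775.2964.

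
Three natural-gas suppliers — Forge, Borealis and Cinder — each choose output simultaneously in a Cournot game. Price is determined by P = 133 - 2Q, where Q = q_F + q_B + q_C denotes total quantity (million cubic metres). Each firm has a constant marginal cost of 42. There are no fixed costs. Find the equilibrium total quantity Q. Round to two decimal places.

34.13

A representative firm's profit is π_i = q_i(133 - 2Q) - 42q_i.
Setting ∂π_i/∂q_i = 0 with rivals' quantities fixed: 91 - 4q_i - 2·Σ_{j≠i} q_j = 0.
By symmetry each firm produces the same amount; substituting Σ_{j≠i} q_j = 2q_i yields q_i = 91/8.
Total output Q = 91/8 + 91/8 + 91/8 = 273/8.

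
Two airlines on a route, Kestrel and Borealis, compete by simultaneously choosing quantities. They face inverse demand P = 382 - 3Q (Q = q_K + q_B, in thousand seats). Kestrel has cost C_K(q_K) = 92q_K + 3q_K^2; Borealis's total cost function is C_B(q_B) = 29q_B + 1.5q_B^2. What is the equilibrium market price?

233

Kestrel's profit: π_K = (382 - 3Q)q_K - (92q_K + 3q_K²). Setting ∂π_K/∂q_K = 0: 290 - 12q_K - 3(q_B) = 0.
Borealis's profit: π_B = (382 - 3Q)q_B - (29q_B + (3/2)q_B²). Setting ∂π_B/∂q_B = 0: 353 - 9q_B - 3(q_K) = 0.
Best responses: q_K = (290 - 3q_B)/12, q_B = (353 - 3q_K)/9.
Solving the pair: q_K = 47/3, q_B = 34.
Total output Q = 149/3, so price P = 382 - 3·(149/3) = 233.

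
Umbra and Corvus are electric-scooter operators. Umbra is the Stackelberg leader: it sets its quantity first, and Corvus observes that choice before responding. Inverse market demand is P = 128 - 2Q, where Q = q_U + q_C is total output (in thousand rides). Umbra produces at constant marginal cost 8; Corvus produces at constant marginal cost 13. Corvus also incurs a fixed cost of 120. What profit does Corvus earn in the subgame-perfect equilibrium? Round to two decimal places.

Solve by backward induction. Given q_U, the follower Corvus maximises π_C = (128 - 2q_U - 2q_C)q_C - 13q_C.
∂π_C/∂q_C = 115 - 2q_U - 4q_C = 0 gives the reaction function q_C = (115 - 2q_U)/4.
The leader anticipates this reaction. Substituting into P = 128 - 2Q gives P = 141/2 - q_U, so π_U = (141/2 - q_U)q_U - 8q_U.
The leader's first-order condition 125/2 - 2q_U = 0 yields q_U = 125/4.
Then q_C = (115 - 2·(125/4))/4 = 105/8.
Price P = 128 - 2·(355/8) = 157/4.
Corvus's profit: (157/4 - 13)·(105/8) - 120 = 224.5313.

224.53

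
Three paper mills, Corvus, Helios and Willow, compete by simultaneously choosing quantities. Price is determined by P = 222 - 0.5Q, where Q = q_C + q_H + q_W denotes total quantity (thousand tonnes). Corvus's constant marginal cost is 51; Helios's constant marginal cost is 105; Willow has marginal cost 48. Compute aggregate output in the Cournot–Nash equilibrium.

231

Corvus's profit: π_C = (222 - 0.5Q)q_C - (51q_C). Setting ∂π_C/∂q_C = 0: 171 - q_C - (1/2)(q_H + q_W) = 0.
Helios's profit: π_H = (222 - 0.5Q)q_H - (105q_H). Setting ∂π_H/∂q_H = 0: 117 - q_H - (1/2)(q_C + q_W) = 0.
Willow's profit: π_W = (222 - 0.5Q)q_W - (48q_W). Setting ∂π_W/∂q_W = 0: 174 - q_W - (1/2)(q_C + q_H) = 0.
Summing all 3 equations gives 462 − 2Q = 0, hence Q = 231.
Back-substituting: q_C = (171 − 231/2)/(1/2) = 111, q_H = (117 − 231/2)/(1/2) = 3, q_W = (174 − 231/2)/(1/2) = 117.
Total output Q = 111 + 3 + 117 = 231.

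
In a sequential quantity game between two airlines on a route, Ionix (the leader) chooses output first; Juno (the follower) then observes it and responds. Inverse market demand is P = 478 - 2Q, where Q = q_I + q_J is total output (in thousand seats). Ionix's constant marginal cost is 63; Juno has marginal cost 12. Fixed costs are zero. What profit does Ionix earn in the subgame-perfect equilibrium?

Solve by backward induction. Given q_I, the follower Juno maximises π_J = (478 - 2q_I - 2q_J)q_J - 12q_J.
Setting the follower's marginal profit to zero, 466 - 2q_I - 4q_J = 0, i.e. q_J = (466 - 2q_I)/4.
The leader anticipates this reaction. Substituting into P = 478 - 2Q gives P = 245 - q_I, so π_I = (245 - q_I)q_I - 63q_I.
Leader FOC: 182 - 2q_I = 0, so q_I = 91.
Then q_J = (466 - 2·91)/4 = 71.
Price P = 478 - 2·162 = 154.
Ionix's profit: (154 - 63)·91 = 8281.

8281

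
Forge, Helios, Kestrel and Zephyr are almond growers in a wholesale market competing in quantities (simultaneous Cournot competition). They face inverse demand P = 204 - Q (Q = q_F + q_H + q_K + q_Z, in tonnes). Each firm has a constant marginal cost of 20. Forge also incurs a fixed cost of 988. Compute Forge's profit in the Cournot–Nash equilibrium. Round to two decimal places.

Each firm earns π_i = (204 - Q)q_i - 20q_i.
First-order condition (treating rivals' output as given): 184 - 2q_i - Σ_{j≠i} q_j = 0.
By symmetry each firm produces the same amount; substituting Σ_{j≠i} q_j = 3q_i yields q_i = 184/5.
Price P = 204 - 736/5 = 284/5.
Forge's profit: (284/5 - 20)·(184/5) - 988 = 366.2400.

366.24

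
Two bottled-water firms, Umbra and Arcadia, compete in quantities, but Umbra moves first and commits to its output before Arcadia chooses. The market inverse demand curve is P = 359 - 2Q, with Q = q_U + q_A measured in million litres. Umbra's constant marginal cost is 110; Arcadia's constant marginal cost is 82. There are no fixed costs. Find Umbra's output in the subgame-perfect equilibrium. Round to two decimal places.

Solve by backward induction. Given q_U, the follower Arcadia maximises π_A = (359 - 2q_U - 2q_A)q_A - 82q_A.
Setting the follower's marginal profit to zero, 277 - 2q_U - 4q_A = 0, i.e. q_A = (277 - 2q_U)/4.
The leader anticipates this reaction. Substituting into P = 359 - 2Q gives P = 441/2 - q_U, so π_U = (441/2 - q_U)q_U - 110q_U.
Leader FOC: 221/2 - 2q_U = 0, so q_U = 221/4.
Then q_A = (277 - 2·(221/4))/4 = 333/8.

55.25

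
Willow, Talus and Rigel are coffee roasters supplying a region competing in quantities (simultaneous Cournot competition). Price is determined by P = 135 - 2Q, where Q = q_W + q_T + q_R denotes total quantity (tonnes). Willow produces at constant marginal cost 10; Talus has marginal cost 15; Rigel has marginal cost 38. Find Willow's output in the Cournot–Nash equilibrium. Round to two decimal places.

Willow's profit: π_W = (135 - 2Q)q_W - (10q_W). Setting ∂π_W/∂q_W = 0: 125 - 4q_W - 2(q_T + q_R) = 0.
Talus's first-order condition: 120 - 4q_T - 2(q_W + q_R) = 0.
Rigel's profit: π_R = (135 - 2Q)q_R - (38q_R). Setting ∂π_R/∂q_R = 0: 97 - 4q_R - 2(q_W + q_T) = 0.
Summing all 3 equations gives 342 − 8Q = 0, hence Q = 171/4.
Back-substituting: q_W = (125 − 171/2)/2 = 79/4, q_T = (120 − 171/2)/2 = 69/4, q_R = (97 − 171/2)/2 = 23/4.

19.75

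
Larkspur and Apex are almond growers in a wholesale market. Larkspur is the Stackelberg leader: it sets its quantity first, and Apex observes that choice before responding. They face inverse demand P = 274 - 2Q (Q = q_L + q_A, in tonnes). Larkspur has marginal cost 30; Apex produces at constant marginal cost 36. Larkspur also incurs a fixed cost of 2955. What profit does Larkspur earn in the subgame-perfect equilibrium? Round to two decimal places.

Solve by backward induction. Given q_L, the follower Apex maximises π_A = (274 - 2q_L - 2q_A)q_A - 36q_A.
Setting the follower's marginal profit to zero, 238 - 2q_L - 4q_A = 0, i.e. q_A = (238 - 2q_L)/4.
Larkspur substitutes q_A(q_L) into its own profit: π_L = q_L(274 - 2q_L - (238 - 2q_L)/2) - 30q_L = (155 - q_L)q_L - 30q_L.
Maximising: ∂π_L/∂q_L = 125 - 2q_L = 0, giving q_L = 125/2.
Then q_A = (238 - 2·(125/2))/4 = 113/4.
Price P = 274 - 2·(363/4) = 185/2.
Larkspur's profit: (185/2 - 30)·(125/2) - 2955 = 951.2500.

951.25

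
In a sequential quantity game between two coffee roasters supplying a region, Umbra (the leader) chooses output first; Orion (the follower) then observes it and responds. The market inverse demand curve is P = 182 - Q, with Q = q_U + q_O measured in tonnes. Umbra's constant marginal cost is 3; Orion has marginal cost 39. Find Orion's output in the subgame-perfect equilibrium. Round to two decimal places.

17.75

The follower Orion best-responds to any q_U: π_O = (182 - Q)q_O - 39q_O.
Setting the follower's marginal profit to zero, 143 - q_U - 2q_O = 0, i.e. q_O = (143 - q_U)/2.
Umbra substitutes q_O(q_U) into its own profit: π_U = q_U(182 - q_U - (143 - q_U)/2) - 3q_U = (221/2 - (1/2)q_U)q_U - 3q_U.
Maximising: ∂π_U/∂q_U = 215/2 - q_U = 0, giving q_U = 215/2.
Then q_O = (143 - 215/2)/2 = 71/4.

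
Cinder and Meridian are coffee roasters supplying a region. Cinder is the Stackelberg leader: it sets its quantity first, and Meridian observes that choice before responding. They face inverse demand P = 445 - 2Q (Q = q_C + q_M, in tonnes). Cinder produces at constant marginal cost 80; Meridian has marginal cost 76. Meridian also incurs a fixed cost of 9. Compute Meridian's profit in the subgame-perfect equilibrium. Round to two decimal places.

Solve by backward induction. Given q_C, the follower Meridian maximises π_M = (445 - 2q_C - 2q_M)q_M - 76q_M.
∂π_M/∂q_M = 369 - 2q_C - 4q_M = 0 gives the reaction function q_M = (369 - 2q_C)/4.
Cinder substitutes q_M(q_C) into its own profit: π_C = q_C(445 - 2q_C - (369 - 2q_C)/2) - 80q_C = (521/2 - q_C)q_C - 80q_C.
Leader FOC: 361/2 - 2q_C = 0, so q_C = 361/4.
Then q_M = (369 - 2·(361/4))/4 = 377/8.
Price P = 445 - 2·(1099/8) = 681/4.
Meridian's profit: (681/4 - 76)·(377/8) - 9 = 4432.5313.

4432.53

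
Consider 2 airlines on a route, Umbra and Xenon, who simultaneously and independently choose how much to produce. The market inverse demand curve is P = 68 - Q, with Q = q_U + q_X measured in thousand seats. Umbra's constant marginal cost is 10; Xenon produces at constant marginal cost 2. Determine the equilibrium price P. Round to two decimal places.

26.67

Umbra's profit: π_U = (68 - Q)q_U - (10q_U). Setting ∂π_U/∂q_U = 0: 58 - 2q_U - (q_X) = 0.
Xenon's profit: π_X = (68 - Q)q_X - (2q_X). Setting ∂π_X/∂q_X = 0: 66 - 2q_X - (q_U) = 0.
Rearranging gives the reaction functions q_U = (58 - q_X)/2 and q_X = (66 - q_U)/2.
Solving the pair: q_U = 50/3, q_X = 74/3.
Total output Q = 124/3, so price P = 68 - 124/3 = 80/3.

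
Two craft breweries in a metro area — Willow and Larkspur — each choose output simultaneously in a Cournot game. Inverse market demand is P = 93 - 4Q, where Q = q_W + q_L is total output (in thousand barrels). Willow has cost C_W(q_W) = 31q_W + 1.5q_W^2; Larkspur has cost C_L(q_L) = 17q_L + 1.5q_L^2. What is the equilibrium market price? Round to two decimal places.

Willow's profit: π_W = (93 - 4Q)q_W - (31q_W + (3/2)q_W²). Setting ∂π_W/∂q_W = 0: 62 - 11q_W - 4(q_L) = 0.
Larkspur's first-order condition: 76 - 11q_L - 4(q_W) = 0.
So q_W = (62 - 4q_L)/11 and q_L = (76 - 4q_W)/11.
Solving the pair: q_W = 18/5, q_L = 28/5.
Total output Q = 46/5, so price P = 93 - 4·(46/5) = 281/5.

56.20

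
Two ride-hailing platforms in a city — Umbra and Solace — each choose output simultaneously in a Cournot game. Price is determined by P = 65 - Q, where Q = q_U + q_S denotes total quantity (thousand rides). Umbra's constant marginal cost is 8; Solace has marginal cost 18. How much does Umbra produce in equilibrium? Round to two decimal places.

22.33

Umbra's profit: π_U = (65 - Q)q_U - (8q_U). Setting ∂π_U/∂q_U = 0: 57 - 2q_U - (q_S) = 0.
Solace's profit: π_S = (65 - Q)q_S - (18q_S). Setting ∂π_S/∂q_S = 0: 47 - 2q_S - (q_U) = 0.
So q_U = (57 - q_S)/2 and q_S = (47 - q_U)/2.
Substituting one into the other gives q_U = 67/3 and q_S = 37/3.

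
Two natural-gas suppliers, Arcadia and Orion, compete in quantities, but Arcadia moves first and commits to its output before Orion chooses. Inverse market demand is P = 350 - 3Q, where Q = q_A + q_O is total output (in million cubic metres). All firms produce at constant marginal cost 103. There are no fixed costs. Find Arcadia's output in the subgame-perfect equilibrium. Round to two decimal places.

The follower Orion best-responds to any q_A: π_O = (350 - 3Q)q_O - 103q_O.
Setting the follower's marginal profit to zero, 247 - 3q_A - 6q_O = 0, i.e. q_O = (247 - 3q_A)/6.
Arcadia substitutes q_O(q_A) into its own profit: π_A = q_A(350 - 3q_A - (247 - 3q_A)/2) - 103q_A = (453/2 - (3/2)q_A)q_A - 103q_A.
The leader's first-order condition 247/2 - 3q_A = 0 yields q_A = 247/6.
Then q_O = (247 - 3·(247/6))/6 = 247/12.

41.17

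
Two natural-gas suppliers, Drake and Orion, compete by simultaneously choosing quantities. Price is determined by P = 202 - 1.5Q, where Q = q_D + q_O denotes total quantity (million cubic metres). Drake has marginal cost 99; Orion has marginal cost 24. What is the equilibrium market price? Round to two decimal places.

Drake's profit: π_D = (202 - 1.5Q)q_D - (99q_D). Setting ∂π_D/∂q_D = 0: 103 - 3q_D - (3/2)(q_O) = 0.
Orion's first-order condition: 178 - 3q_O - (3/2)(q_D) = 0.
Best responses: q_D = (103 - (3/2)q_O)/3, q_O = (178 - (3/2)q_D)/3.
Solving the pair: q_D = 56/9, q_O = 506/9.
Total output Q = 562/9, so price P = 202 - (3/2)·(562/9) = 325/3.

108.33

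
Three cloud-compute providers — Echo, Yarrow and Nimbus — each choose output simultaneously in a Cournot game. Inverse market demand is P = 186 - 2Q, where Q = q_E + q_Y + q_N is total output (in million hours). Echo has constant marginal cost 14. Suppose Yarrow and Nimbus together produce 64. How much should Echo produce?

11

With rivals' combined output fixed at 64, Echo's profit is π_E = (186 - 2·64 - 2q_E)q_E - (14q_E) = (58 - 2q_E)q_E - (14q_E).
∂π_E/∂q_E = 44 - 4q_E = 0, so q_E = 11.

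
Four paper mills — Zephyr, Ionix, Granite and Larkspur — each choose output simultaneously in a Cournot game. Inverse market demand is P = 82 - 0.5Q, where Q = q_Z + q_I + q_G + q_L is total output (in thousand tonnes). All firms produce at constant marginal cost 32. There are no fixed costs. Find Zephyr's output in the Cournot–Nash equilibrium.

A representative firm's profit is π_i = q_i(82 - 0.5Q) - 32q_i.
First-order condition (treating rivals' output as given): 50 - q_i - (1/2)·Σ_{j≠i} q_j = 0.
With identical firms every q_j equals q_i, so Σ_{j≠i} q_j = 3q_i and 50 = (5/2)q_i, giving q_i = 20.

20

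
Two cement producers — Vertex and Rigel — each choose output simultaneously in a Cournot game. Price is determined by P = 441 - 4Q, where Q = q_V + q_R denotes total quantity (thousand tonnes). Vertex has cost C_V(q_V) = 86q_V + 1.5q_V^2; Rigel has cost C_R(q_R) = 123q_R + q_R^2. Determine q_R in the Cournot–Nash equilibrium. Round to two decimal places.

22.11

Vertex's profit: π_V = (441 - 4Q)q_V - (86q_V + (3/2)q_V²). Setting ∂π_V/∂q_V = 0: 355 - 11q_V - 4(q_R) = 0.
Rigel's profit: π_R = (441 - 4Q)q_R - (123q_R + q_R²). Setting ∂π_R/∂q_R = 0: 318 - 10q_R - 4(q_V) = 0.
So q_V = (355 - 4q_R)/11 and q_R = (318 - 4q_V)/10.
Solving the pair: q_V = 1139/47, q_R = 1039/47.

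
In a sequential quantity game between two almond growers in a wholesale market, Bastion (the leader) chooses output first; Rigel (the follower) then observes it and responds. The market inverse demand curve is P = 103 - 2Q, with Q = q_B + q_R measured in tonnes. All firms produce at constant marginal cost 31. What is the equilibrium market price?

49

Solve by backward induction. Given q_B, the follower Rigel maximises π_R = (103 - 2q_B - 2q_R)q_R - 31q_R.
Setting the follower's marginal profit to zero, 72 - 2q_B - 4q_R = 0, i.e. q_R = (72 - 2q_B)/4.
Bastion substitutes q_R(q_B) into its own profit: π_B = q_B(103 - 2q_B - (72 - 2q_B)/2) - 31q_B = (67 - q_B)q_B - 31q_B.
Leader FOC: 36 - 2q_B = 0, so q_B = 18.
Then q_R = (72 - 2·18)/4 = 9.
Total output Q = 27, so price P = 103 - 2·27 = 49.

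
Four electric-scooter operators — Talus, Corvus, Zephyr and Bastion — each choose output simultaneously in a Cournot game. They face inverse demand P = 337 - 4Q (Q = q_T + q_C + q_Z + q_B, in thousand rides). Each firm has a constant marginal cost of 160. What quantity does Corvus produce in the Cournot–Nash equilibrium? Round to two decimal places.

8.85

A representative firm's profit is π_i = q_i(337 - 4Q) - 160q_i.
Setting ∂π_i/∂q_i = 0 with rivals' quantities fixed: 177 - 8q_i - 4·Σ_{j≠i} q_j = 0.
By symmetry each firm produces the same amount; substituting Σ_{j≠i} q_j = 3q_i yields q_i = 177/20.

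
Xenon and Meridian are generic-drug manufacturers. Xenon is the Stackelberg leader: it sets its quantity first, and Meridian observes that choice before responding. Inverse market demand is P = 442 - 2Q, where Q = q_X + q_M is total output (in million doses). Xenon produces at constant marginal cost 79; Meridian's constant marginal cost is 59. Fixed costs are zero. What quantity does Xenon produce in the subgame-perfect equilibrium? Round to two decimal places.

The follower Meridian best-responds to any q_X: π_M = (442 - 2Q)q_M - 59q_M.
Setting the follower's marginal profit to zero, 383 - 2q_X - 4q_M = 0, i.e. q_M = (383 - 2q_X)/4.
Xenon substitutes q_M(q_X) into its own profit: π_X = q_X(442 - 2q_X - (383 - 2q_X)/2) - 79q_X = (501/2 - q_X)q_X - 79q_X.
The leader's first-order condition 343/2 - 2q_X = 0 yields q_X = 343/4.
Then q_M = (383 - 2·(343/4))/4 = 423/8.

85.75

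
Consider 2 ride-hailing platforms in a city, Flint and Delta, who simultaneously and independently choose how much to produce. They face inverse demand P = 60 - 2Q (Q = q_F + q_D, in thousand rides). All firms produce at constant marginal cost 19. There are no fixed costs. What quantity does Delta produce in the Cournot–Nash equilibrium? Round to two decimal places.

6.83

A representative firm's profit is π_i = q_i(60 - 2Q) - 19q_i.
First-order condition (treating rivals' output as given): 41 - 4q_i - 2q_j = 0.
With identical firms every q_j equals q_i, so q_j = q_i and 41 = 6q_i, giving q_i = 41/6.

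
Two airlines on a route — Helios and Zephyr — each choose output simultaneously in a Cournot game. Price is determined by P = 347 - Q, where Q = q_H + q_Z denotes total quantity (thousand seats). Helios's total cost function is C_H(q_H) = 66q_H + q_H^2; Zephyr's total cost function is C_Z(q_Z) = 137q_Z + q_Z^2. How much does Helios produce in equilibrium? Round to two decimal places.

Helios's profit: π_H = (347 - Q)q_H - (66q_H + q_H²). Setting ∂π_H/∂q_H = 0: 281 - 4q_H - (q_Z) = 0.
Zephyr's profit: π_Z = (347 - Q)q_Z - (137q_Z + q_Z²). Setting ∂π_Z/∂q_Z = 0: 210 - 4q_Z - (q_H) = 0.
Rearranging gives the reaction functions q_H = (281 - q_Z)/4 and q_Z = (210 - q_H)/4.
Substituting one into the other gives q_H = 914/15 and q_Z = 559/15.

60.93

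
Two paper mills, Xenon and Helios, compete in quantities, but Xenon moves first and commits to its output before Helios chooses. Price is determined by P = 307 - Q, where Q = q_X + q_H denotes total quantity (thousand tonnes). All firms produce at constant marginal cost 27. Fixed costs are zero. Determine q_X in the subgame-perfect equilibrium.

140

The follower Helios best-responds to any q_X: π_H = (307 - Q)q_H - 27q_H.
∂π_H/∂q_H = 280 - q_X - 2q_H = 0 gives the reaction function q_H = (280 - q_X)/2.
The leader anticipates this reaction. Substituting into P = 307 - Q gives P = 167 - (1/2)q_X, so π_X = (167 - (1/2)q_X)q_X - 27q_X.
Maximising: ∂π_X/∂q_X = 140 - q_X = 0, giving q_X = 140.
Then q_H = (280 - 140)/2 = 70.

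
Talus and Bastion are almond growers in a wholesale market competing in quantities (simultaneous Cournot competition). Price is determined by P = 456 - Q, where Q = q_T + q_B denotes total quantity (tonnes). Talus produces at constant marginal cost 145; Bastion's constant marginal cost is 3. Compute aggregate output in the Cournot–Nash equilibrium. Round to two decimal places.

Talus's profit: π_T = (456 - Q)q_T - (145q_T). Setting ∂π_T/∂q_T = 0: 311 - 2q_T - (q_B) = 0.
Bastion's profit: π_B = (456 - Q)q_B - (3q_B). Setting ∂π_B/∂q_B = 0: 453 - 2q_B - (q_T) = 0.
Best responses: q_T = (311 - q_B)/2, q_B = (453 - q_T)/2.
Solving the pair: q_T = 169/3, q_B = 595/3.
Total output Q = 169/3 + 595/3 = 764/3.

254.67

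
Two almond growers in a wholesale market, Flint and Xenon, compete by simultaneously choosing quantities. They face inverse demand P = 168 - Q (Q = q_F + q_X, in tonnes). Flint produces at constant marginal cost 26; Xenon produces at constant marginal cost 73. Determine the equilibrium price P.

89

Flint's profit: π_F = (168 - Q)q_F - (26q_F). Setting ∂π_F/∂q_F = 0: 142 - 2q_F - (q_X) = 0.
Xenon's profit: π_X = (168 - Q)q_X - (73q_X). Setting ∂π_X/∂q_X = 0: 95 - 2q_X - (q_F) = 0.
Best responses: q_F = (142 - q_X)/2, q_X = (95 - q_F)/2.
Solving the pair: q_F = 63, q_X = 16.
Total output Q = 79, so price P = 168 - 79 = 89.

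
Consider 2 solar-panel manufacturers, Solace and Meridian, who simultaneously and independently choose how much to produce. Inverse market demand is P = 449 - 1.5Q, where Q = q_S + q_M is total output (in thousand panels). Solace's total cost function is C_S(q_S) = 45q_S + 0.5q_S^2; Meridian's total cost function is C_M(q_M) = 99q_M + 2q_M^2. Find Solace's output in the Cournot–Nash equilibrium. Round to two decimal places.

89.44

Solace's profit: π_S = (449 - 1.5Q)q_S - (45q_S + (1/2)q_S²). Setting ∂π_S/∂q_S = 0: 404 - 4q_S - (3/2)(q_M) = 0.
Meridian's first-order condition: 350 - 7q_M - (3/2)(q_S) = 0.
Rearranging gives the reaction functions q_S = (404 - (3/2)q_M)/4 and q_M = (350 - (3/2)q_S)/7.
Solving the pair: q_S = 89.4369, q_M = 30.8350.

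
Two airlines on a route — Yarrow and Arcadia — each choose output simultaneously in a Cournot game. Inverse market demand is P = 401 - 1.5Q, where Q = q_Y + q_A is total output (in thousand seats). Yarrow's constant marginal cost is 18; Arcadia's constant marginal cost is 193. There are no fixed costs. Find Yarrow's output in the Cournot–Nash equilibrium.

124

Yarrow's profit: π_Y = (401 - 1.5Q)q_Y - (18q_Y). Setting ∂π_Y/∂q_Y = 0: 383 - 3q_Y - (3/2)(q_A) = 0.
Arcadia's profit: π_A = (401 - 1.5Q)q_A - (193q_A). Setting ∂π_A/∂q_A = 0: 208 - 3q_A - (3/2)(q_Y) = 0.
Best responses: q_Y = (383 - (3/2)q_A)/3, q_A = (208 - (3/2)q_Y)/3.
Solving the pair: q_Y = 124, q_A = 22/3.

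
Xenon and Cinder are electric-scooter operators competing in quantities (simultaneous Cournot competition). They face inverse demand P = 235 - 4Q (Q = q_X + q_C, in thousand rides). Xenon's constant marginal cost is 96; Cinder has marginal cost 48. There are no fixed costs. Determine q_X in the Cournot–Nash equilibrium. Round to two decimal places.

Xenon's profit: π_X = (235 - 4Q)q_X - (96q_X). Setting ∂π_X/∂q_X = 0: 139 - 8q_X - 4(q_C) = 0.
Cinder's profit: π_C = (235 - 4Q)q_C - (48q_C). Setting ∂π_C/∂q_C = 0: 187 - 8q_C - 4(q_X) = 0.
Rearranging gives the reaction functions q_X = (139 - 4q_C)/8 and q_C = (187 - 4q_X)/8.
Solving the pair: q_X = 91/12, q_C = 235/12.

7.58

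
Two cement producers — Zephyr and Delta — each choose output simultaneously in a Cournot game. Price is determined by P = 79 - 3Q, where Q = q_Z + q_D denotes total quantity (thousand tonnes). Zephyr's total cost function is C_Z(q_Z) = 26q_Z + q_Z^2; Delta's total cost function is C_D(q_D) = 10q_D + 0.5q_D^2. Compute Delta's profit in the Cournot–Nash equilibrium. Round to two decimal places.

244.71

Zephyr's profit: π_Z = (79 - 3Q)q_Z - (26q_Z + q_Z²). Setting ∂π_Z/∂q_Z = 0: 53 - 8q_Z - 3(q_D) = 0.
Delta's first-order condition: 69 - 7q_D - 3(q_Z) = 0.
Rearranging gives the reaction functions q_Z = (53 - 3q_D)/8 and q_D = (69 - 3q_Z)/7.
Solving the pair: q_Z = 164/47, q_D = 393/47.
Price P = 79 - 3·(557/47) = 43.4468.
Delta's profit: 43.4468·(393/47) - 10·(393/47) - (1/2)(393/47)² = 244.7132.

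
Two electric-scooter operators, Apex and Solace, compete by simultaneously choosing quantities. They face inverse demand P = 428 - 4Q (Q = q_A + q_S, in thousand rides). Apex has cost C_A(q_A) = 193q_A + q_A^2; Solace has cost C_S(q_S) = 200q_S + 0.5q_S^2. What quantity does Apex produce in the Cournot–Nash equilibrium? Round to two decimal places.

Apex's profit: π_A = (428 - 4Q)q_A - (193q_A + q_A²). Setting ∂π_A/∂q_A = 0: 235 - 10q_A - 4(q_S) = 0.
Solace's profit: π_S = (428 - 4Q)q_S - (200q_S + (1/2)q_S²). Setting ∂π_S/∂q_S = 0: 228 - 9q_S - 4(q_A) = 0.
So q_A = (235 - 4q_S)/10 and q_S = (228 - 4q_A)/9.
Solving the pair: q_A = 1203/74, q_S = 670/37.

16.26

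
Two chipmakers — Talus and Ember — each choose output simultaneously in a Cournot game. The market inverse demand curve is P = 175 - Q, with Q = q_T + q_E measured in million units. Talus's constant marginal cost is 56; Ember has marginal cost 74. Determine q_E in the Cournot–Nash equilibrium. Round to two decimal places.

Talus's profit: π_T = (175 - Q)q_T - (56q_T). Setting ∂π_T/∂q_T = 0: 119 - 2q_T - (q_E) = 0.
Ember's profit: π_E = (175 - Q)q_E - (74q_E). Setting ∂π_E/∂q_E = 0: 101 - 2q_E - (q_T) = 0.
Rearranging gives the reaction functions q_T = (119 - q_E)/2 and q_E = (101 - q_T)/2.
Substituting one into the other gives q_T = 137/3 and q_E = 83/3.

27.67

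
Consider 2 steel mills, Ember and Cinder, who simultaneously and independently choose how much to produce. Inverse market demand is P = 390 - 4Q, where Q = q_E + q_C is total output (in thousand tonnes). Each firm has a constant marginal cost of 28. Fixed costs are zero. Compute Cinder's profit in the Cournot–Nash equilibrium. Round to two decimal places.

3640.11

A representative firm's profit is π_i = q_i(390 - 4Q) - 28q_i.
Setting ∂π_i/∂q_i = 0 with rivals' quantities fixed: 362 - 8q_i - 4q_j = 0.
With identical firms every q_j equals q_i, so q_j = q_i and 362 = 12q_i, giving q_i = 181/6.
Price P = 390 - 4·(181/3) = 446/3.
Cinder's profit: (446/3 - 28)·(181/6) = 3640.1111.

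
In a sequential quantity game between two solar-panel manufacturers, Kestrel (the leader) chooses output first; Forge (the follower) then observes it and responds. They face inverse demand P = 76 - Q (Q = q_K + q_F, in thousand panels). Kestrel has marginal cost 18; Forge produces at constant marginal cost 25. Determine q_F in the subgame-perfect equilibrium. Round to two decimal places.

9.25

Solve by backward induction. Given q_K, the follower Forge maximises π_F = (76 - q_K - q_F)q_F - 25q_F.
Setting the follower's marginal profit to zero, 51 - q_K - 2q_F = 0, i.e. q_F = (51 - q_K)/2.
The leader anticipates this reaction. Substituting into P = 76 - Q gives P = 101/2 - (1/2)q_K, so π_K = (101/2 - (1/2)q_K)q_K - 18q_K.
Maximising: ∂π_K/∂q_K = 65/2 - q_K = 0, giving q_K = 65/2.
Then q_F = (51 - 65/2)/2 = 37/4.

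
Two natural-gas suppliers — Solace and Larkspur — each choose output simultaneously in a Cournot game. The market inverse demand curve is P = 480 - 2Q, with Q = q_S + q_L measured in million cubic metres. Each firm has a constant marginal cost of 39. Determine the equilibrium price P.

186

Each firm earns π_i = (480 - 2Q)q_i - 39q_i.
First-order condition (treating rivals' output as given): 441 - 4q_i - 2q_j = 0.
By symmetry each firm produces the same amount; substituting q_j = q_i yields q_i = 441/6 = 147/2.
Total output Q = 147, so price P = 480 - 2·147 = 186.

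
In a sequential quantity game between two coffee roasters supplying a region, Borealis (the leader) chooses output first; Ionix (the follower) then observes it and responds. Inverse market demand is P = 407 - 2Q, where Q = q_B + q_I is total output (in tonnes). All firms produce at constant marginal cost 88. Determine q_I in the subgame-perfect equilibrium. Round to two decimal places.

The follower Ionix best-responds to any q_B: π_I = (407 - 2Q)q_I - 88q_I.
Setting the follower's marginal profit to zero, 319 - 2q_B - 4q_I = 0, i.e. q_I = (319 - 2q_B)/4.
The leader anticipates this reaction. Substituting into P = 407 - 2Q gives P = 495/2 - q_B, so π_B = (495/2 - q_B)q_B - 88q_B.
The leader's first-order condition 319/2 - 2q_B = 0 yields q_B = 319/4.
Then q_I = (319 - 2·(319/4))/4 = 319/8.

39.88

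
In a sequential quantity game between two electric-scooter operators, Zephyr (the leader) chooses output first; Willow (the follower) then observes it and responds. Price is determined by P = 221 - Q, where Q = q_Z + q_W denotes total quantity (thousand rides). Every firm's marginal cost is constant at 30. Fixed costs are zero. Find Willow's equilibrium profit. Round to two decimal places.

The follower Willow best-responds to any q_Z: π_W = (221 - Q)q_W - 30q_W.
Follower FOC: 191 - q_Z - 2q_W = 0, so q_W(q_Z) = (191 - q_Z)/2.
Zephyr substitutes q_W(q_Z) into its own profit: π_Z = q_Z(221 - q_Z - (191 - q_Z)/2) - 30q_Z = (251/2 - (1/2)q_Z)q_Z - 30q_Z.
Leader FOC: 191/2 - q_Z = 0, so q_Z = 191/2.
Then q_W = (191 - 191/2)/2 = 191/4.
Price P = 221 - 573/4 = 311/4.
Willow's profit: (311/4 - 30)·(191/4) = 2280.0625.

2280.06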